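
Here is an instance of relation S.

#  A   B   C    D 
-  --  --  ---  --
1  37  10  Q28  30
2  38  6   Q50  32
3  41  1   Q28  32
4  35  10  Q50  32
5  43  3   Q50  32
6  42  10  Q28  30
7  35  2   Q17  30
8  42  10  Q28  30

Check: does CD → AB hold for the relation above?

No

(C=Q28, D=30): rows 1, 6, 8 → {A,B} takes values {(37, 10), (42, 10)} — violation
(C=Q50, D=32): rows 2, 4, 5 → {A,B} takes values {(38, 6), (35, 10), (43, 3)} — violation
(C=Q28, D=32): row 3 → {A,B} = (41, 1) ✓
(C=Q17, D=30): row 7 → {A,B} = (35, 2) ✓
Two rows agree on CD but differ on AB, so CD → AB does not hold.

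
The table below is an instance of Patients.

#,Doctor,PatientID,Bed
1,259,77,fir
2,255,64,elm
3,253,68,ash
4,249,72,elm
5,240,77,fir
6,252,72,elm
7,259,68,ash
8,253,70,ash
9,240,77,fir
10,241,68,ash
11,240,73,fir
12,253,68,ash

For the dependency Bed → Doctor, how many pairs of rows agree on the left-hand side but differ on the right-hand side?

13

Bed=fir: violating pairs (1,5), (1,9), (1,11) — 3 pairs.
Bed=elm: violating pairs (2,4), (2,6), (4,6) — 3 pairs.
Bed=ash: violating pairs (3,7), (3,10), (7,8), (7,10), (7,12), (8,10), (10,12) — 7 pairs.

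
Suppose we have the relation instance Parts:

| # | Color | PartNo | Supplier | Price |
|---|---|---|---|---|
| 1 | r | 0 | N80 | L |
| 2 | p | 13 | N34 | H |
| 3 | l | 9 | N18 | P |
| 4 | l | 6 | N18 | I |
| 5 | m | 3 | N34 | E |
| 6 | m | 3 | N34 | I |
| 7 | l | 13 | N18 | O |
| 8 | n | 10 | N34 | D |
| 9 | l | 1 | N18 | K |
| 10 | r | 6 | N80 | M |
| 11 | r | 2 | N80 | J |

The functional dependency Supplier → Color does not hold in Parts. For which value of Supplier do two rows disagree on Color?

Supplier=N80: rows 1, 10, 11 → Color = r, r, r ✓
Supplier=N34: rows 2, 5, 6, 8 → Color takes values {p, m, n} — violation
Supplier=N18: rows 3, 4, 7, 9 → Color = l, l, l, l ✓
The only Supplier value with inconsistent Color is Supplier=N34.

N34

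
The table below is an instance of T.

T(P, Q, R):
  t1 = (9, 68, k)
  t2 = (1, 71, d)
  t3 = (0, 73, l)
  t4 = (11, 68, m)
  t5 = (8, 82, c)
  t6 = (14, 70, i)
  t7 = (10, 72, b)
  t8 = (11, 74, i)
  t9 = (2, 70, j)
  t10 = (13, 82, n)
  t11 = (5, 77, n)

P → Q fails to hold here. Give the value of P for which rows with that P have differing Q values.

11

P=9: row 1 → Q = 68 ✓
P=1: row 2 → Q = 71 ✓
P=0: row 3 → Q = 73 ✓
P=11: rows 4, 8 → Q takes values {68, 74} — violation
P=8: row 5 → Q = 82 ✓
P=14: row 6 → Q = 70 ✓
P=10: row 7 → Q = 72 ✓
P=2: row 9 → Q = 70 ✓
P=13: row 10 → Q = 82 ✓
P=5: row 11 → Q = 77 ✓
The only P value with inconsistent Q is P=11.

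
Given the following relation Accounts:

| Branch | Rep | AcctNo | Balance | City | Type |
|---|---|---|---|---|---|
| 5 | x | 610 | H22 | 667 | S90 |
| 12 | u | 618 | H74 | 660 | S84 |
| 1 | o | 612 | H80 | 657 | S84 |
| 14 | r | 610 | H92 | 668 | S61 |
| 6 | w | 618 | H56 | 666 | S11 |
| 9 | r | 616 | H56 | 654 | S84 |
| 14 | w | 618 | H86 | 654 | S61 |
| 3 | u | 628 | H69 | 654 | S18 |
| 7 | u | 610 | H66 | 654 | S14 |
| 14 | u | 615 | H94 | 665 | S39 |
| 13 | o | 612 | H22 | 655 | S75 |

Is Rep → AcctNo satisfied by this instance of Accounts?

No

Rep=x: 1 row → AcctNo = 610 ✓
Rep=u: 4 rows → AcctNo takes values {618, 628, 610, 615} — violation
Rep=o: 2 rows → AcctNo = 612, 612 ✓
Rep=r: 2 rows → AcctNo takes values {610, 616} — violation
Rep=w: 2 rows → AcctNo = 618, 618 ✓
Two rows agree on Rep but differ on AcctNo, so Rep → AcctNo does not hold.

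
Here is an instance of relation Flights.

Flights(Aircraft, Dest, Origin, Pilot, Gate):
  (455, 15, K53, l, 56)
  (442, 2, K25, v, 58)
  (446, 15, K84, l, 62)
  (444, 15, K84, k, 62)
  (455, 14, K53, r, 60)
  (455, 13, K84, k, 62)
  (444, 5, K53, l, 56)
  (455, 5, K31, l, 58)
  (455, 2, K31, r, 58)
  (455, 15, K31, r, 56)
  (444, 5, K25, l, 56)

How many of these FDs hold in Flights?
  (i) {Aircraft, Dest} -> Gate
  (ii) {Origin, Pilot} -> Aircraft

(i) {Aircraft, Dest} -> Gate: every LHS value maps to a single RHS value — holds.
(ii) {Origin, Pilot} -> Aircraft: (Origin=K53, Pilot=l): 2 rows → Aircraft takes values {455, 444} — violation; (Origin=K84, Pilot=k): 2 rows → Aircraft takes values {444, 455} — violation — fails.
1 of the 2 dependencies holds.

1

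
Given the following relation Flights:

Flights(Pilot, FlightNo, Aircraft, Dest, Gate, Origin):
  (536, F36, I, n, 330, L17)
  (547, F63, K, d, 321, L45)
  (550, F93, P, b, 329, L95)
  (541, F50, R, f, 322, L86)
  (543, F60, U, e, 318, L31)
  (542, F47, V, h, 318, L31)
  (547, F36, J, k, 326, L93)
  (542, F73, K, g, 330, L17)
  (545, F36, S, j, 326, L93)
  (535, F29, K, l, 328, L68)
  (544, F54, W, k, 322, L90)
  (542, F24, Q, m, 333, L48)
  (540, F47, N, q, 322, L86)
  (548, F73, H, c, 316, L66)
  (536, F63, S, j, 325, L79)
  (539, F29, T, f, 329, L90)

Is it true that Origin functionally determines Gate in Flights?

Origin=L17: 2 rows → Gate = 330, 330 ✓
Origin=L45: 1 row → Gate = 321 ✓
Origin=L95: 1 row → Gate = 329 ✓
Origin=L86: 2 rows → Gate = 322, 322 ✓
Origin=L31: 2 rows → Gate = 318, 318 ✓
Origin=L93: 2 rows → Gate = 326, 326 ✓
Origin=L68: 1 row → Gate = 328 ✓
Origin=L90: 2 rows → Gate takes values {322, 329} — violation
Origin=L48: 1 row → Gate = 333 ✓
Origin=L66: 1 row → Gate = 316 ✓
Origin=L79: 1 row → Gate = 325 ✓
Two rows agree on Origin but differ on Gate, so Origin -> Gate does not hold.

No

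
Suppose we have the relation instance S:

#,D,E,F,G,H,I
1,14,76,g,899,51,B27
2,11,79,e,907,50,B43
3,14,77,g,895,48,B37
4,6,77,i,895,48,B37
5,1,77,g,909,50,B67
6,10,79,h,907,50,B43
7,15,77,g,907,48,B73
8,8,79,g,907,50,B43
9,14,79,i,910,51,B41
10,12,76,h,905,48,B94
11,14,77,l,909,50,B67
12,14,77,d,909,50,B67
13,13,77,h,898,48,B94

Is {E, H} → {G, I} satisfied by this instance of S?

No

(E=76, H=51): row 1 → {G,I} = (899, B27) ✓
(E=79, H=50): rows 2, 6, 8 → {G,I} = (907, B43), (907, B43), (907, B43) ✓
(E=77, H=48): rows 3, 4, 7, 13 → {G,I} takes values {(895, B37), (907, B73), (898, B94)} — violation
(E=77, H=50): rows 5, 11, 12 → {G,I} = (909, B67), (909, B67), (909, B67) ✓
(E=79, H=51): row 9 → {G,I} = (910, B41) ✓
(E=76, H=48): row 10 → {G,I} = (905, B94) ✓
Two rows agree on {E, H} but differ on {G, I}, so {E, H} → {G, I} does not hold.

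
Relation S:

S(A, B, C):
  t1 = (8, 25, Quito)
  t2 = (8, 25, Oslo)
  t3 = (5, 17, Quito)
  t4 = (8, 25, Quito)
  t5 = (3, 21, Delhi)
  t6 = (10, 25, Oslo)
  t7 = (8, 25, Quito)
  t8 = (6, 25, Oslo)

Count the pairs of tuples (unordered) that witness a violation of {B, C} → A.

(B=25, C=Quito): all 3 rows agree on A — 0 pairs.
(B=25, C=Oslo): violating pairs (2,6), (2,8), (6,8) — 3 pairs.

3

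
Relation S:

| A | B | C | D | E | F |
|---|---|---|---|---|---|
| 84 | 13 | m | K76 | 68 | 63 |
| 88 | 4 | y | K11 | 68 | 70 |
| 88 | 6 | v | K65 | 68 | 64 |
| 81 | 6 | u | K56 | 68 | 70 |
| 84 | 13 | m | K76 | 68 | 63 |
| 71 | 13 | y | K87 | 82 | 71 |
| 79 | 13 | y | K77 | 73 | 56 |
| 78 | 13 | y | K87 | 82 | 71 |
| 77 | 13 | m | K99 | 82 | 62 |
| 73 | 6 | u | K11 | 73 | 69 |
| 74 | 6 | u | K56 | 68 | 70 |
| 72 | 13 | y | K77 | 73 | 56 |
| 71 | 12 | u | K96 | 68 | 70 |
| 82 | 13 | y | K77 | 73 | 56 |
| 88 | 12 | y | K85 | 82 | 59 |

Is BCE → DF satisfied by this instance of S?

Yes

(B=13, C=m, E=68): 2 rows → {D,F} = (K76, 63), (K76, 63) ✓
(B=4, C=y, E=68): 1 row → {D,F} = (K11, 70) ✓
(B=6, C=v, E=68): 1 row → {D,F} = (K65, 64) ✓
(B=6, C=u, E=68): 2 rows → {D,F} = (K56, 70), (K56, 70) ✓
(B=13, C=y, E=82): 2 rows → {D,F} = (K87, 71), (K87, 71) ✓
(B=13, C=y, E=73): 3 rows → {D,F} = (K77, 56), (K77, 56), (K77, 56) ✓
(B=13, C=m, E=82): 1 row → {D,F} = (K99, 62) ✓
(B=6, C=u, E=73): 1 row → {D,F} = (K11, 69) ✓
(B=12, C=u, E=68): 1 row → {D,F} = (K96, 70) ✓
(B=12, C=y, E=82): 1 row → {D,F} = (K85, 59) ✓
Every BCE value is associated with a single DF value, so BCE → DF holds.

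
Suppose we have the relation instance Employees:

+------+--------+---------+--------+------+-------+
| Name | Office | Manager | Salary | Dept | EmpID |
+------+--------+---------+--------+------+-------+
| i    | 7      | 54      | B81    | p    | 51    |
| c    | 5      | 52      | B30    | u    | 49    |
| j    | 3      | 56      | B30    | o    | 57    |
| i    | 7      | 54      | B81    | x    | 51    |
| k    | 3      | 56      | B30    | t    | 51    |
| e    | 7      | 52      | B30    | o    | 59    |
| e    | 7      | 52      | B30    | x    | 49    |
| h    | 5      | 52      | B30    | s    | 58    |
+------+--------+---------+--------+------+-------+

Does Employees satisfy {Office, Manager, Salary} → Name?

(Office=7, Manager=54, Salary=B81): 2 rows → Name = i, i ✓
(Office=5, Manager=52, Salary=B30): 2 rows → Name takes values {c, h} — violation
(Office=3, Manager=56, Salary=B30): 2 rows → Name takes values {j, k} — violation
(Office=7, Manager=52, Salary=B30): 2 rows → Name = e, e ✓
Two rows agree on {Office, Manager, Salary} but differ on Name, so {Office, Manager, Salary} → Name does not hold.

No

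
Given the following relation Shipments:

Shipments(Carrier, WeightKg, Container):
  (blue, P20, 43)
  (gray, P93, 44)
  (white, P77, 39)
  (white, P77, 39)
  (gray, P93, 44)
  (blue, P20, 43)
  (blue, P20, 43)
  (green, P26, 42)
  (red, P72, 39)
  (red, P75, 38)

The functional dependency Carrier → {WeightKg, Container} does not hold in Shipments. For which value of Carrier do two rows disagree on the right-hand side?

Carrier=blue: 3 rows → {WeightKg,Container} = (P20, 43), (P20, 43), (P20, 43) ✓
Carrier=gray: 2 rows → {WeightKg,Container} = (P93, 44), (P93, 44) ✓
Carrier=white: 2 rows → {WeightKg,Container} = (P77, 39), (P77, 39) ✓
Carrier=green: 1 row → {WeightKg,Container} = (P26, 42) ✓
Carrier=red: 2 rows → {WeightKg,Container} takes values {(P72, 39), (P75, 38)} — violation
The only Carrier value with inconsistent RHS is Carrier=red.

red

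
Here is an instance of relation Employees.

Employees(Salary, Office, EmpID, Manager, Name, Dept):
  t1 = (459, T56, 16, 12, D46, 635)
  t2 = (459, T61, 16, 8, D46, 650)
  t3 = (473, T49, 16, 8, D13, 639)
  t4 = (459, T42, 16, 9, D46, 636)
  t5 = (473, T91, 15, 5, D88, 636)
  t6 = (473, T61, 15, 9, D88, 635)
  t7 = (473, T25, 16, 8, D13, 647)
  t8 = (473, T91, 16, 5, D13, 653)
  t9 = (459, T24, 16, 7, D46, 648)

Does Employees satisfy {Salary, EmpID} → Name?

(Salary=459, EmpID=16): rows 1, 2, 4, 9 → Name = D46, D46, D46, D46 ✓
(Salary=473, EmpID=16): rows 3, 7, 8 → Name = D13, D13, D13 ✓
(Salary=473, EmpID=15): rows 5, 6 → Name = D88, D88 ✓
Every {Salary, EmpID} value is associated with a single Name value, so {Salary, EmpID} → Name holds.

Yes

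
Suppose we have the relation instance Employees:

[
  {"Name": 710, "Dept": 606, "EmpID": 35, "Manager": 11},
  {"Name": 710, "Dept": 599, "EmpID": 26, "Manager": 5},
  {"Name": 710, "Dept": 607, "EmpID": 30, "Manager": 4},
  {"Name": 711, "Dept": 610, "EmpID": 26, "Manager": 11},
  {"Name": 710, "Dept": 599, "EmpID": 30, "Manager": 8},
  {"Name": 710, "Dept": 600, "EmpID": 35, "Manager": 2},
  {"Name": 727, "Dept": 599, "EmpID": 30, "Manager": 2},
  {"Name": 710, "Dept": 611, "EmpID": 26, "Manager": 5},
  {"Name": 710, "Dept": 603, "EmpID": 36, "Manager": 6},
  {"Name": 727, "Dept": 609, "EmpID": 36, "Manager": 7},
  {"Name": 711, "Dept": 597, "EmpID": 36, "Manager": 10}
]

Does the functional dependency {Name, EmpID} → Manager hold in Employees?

(Name=710, EmpID=35): 2 rows → Manager takes values {11, 2} — violation
(Name=710, EmpID=26): 2 rows → Manager = 5, 5 ✓
(Name=710, EmpID=30): 2 rows → Manager takes values {4, 8} — violation
(Name=711, EmpID=26): 1 row → Manager = 11 ✓
(Name=727, EmpID=30): 1 row → Manager = 2 ✓
(Name=710, EmpID=36): 1 row → Manager = 6 ✓
(Name=727, EmpID=36): 1 row → Manager = 7 ✓
(Name=711, EmpID=36): 1 row → Manager = 10 ✓
Two rows agree on {Name, EmpID} but differ on Manager, so {Name, EmpID} → Manager does not hold.

No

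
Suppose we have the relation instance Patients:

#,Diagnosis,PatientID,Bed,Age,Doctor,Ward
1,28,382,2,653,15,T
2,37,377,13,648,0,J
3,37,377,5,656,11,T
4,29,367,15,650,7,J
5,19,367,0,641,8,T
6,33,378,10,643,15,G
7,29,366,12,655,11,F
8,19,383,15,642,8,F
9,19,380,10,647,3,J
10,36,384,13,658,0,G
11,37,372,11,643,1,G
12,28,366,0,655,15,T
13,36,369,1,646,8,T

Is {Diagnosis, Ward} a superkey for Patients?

Rows 1 and 12 have the same {Diagnosis, Ward} value (Diagnosis=28, Ward=T) but are distinct tuples, so {Diagnosis, Ward} does not determine every attribute — not a superkey.

No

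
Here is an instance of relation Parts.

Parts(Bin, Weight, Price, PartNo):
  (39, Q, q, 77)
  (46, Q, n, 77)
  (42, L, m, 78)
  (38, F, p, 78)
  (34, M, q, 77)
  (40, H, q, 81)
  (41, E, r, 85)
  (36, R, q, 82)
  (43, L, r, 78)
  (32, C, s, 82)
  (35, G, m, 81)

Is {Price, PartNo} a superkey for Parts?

No

Two distinct rows share (Price=q, PartNo=77), so {Price, PartNo} does not determine every attribute — not a superkey.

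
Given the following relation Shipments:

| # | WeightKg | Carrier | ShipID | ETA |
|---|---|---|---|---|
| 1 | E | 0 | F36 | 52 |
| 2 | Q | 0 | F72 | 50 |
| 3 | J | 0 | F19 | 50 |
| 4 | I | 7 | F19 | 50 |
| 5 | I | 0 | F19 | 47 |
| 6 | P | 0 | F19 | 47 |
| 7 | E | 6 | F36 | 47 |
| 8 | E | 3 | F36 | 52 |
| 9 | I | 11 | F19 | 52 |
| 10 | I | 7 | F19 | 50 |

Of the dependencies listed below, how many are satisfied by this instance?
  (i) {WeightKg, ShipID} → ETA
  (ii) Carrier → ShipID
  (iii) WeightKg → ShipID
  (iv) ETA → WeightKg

(i) {WeightKg, ShipID} → ETA: (WeightKg=E, ShipID=F36): rows 1, 7, 8 → ETA takes values {52, 47} — violation; (WeightKg=I, ShipID=F19): rows 4, 5, 9, 10 → ETA takes values {50, 47, 52} — violation — fails.
(ii) Carrier → ShipID: Carrier=0: rows 1, 2, 3, 5, 6 → ShipID takes values {F36, F72, F19} — violation — fails.
(iii) WeightKg → ShipID: every LHS value maps to a single RHS value — holds.
(iv) ETA → WeightKg: ETA=52: rows 1, 8, 9 → WeightKg takes values {E, I} — violation; ETA=50: rows 2, 3, 4, 10 → WeightKg takes values {Q, J, I} — violation; ETA=47: rows 5, 6, 7 → WeightKg takes values {I, P, E} — violation — fails.
1 of the 4 dependencies holds.

1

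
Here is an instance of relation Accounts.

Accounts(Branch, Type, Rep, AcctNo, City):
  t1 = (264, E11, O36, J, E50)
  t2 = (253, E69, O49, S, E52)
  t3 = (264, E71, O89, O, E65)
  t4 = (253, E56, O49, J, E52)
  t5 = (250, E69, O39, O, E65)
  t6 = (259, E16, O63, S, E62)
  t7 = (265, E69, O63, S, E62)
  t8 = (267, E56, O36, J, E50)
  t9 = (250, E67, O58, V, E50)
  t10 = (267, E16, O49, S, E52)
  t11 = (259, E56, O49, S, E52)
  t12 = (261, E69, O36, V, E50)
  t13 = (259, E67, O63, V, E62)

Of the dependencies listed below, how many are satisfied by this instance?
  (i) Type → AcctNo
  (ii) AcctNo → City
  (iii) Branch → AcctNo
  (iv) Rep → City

(i) Type → AcctNo: Type=E69: rows 2, 5, 7, 12 → AcctNo takes values {S, O, V} — violation; Type=E56: rows 4, 8, 11 → AcctNo takes values {J, S} — violation — fails.
(ii) AcctNo → City: AcctNo=J: rows 1, 4, 8 → City takes values {E50, E52} — violation; AcctNo=S: rows 2, 6, 7, 10, 11 → City takes values {E52, E62} — violation; AcctNo=V: rows 9, 12, 13 → City takes values {E50, E62} — violation — fails.
(iii) Branch → AcctNo: Branch=264: rows 1, 3 → AcctNo takes values {J, O} — violation; Branch=253: rows 2, 4 → AcctNo takes values {S, J} — violation; Branch=250: rows 5, 9 → AcctNo takes values {O, V} — violation; Branch=259: rows 6, 11, 13 → AcctNo takes values {S, V} — violation; Branch=267: rows 8, 10 → AcctNo takes values {J, S} — violation — fails.
(iv) Rep → City: every LHS value maps to a single RHS value — holds.
1 of the 4 dependencies holds.

1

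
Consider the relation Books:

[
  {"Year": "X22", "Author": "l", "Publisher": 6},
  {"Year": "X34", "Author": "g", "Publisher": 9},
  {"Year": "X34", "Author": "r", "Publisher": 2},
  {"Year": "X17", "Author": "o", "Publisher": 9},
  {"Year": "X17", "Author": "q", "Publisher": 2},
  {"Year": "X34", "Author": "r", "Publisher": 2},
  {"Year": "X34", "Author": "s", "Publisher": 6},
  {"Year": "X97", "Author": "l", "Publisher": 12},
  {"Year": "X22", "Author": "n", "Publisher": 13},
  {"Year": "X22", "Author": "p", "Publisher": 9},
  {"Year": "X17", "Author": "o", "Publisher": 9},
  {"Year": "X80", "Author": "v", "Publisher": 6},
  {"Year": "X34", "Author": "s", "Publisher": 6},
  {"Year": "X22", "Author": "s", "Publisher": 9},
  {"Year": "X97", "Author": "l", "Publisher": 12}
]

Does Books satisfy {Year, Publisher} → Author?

(Year=X22, Publisher=6): 1 row → Author = l ✓
(Year=X34, Publisher=9): 1 row → Author = g ✓
(Year=X34, Publisher=2): 2 rows → Author = r, r ✓
(Year=X17, Publisher=9): 2 rows → Author = o, o ✓
(Year=X17, Publisher=2): 1 row → Author = q ✓
(Year=X34, Publisher=6): 2 rows → Author = s, s ✓
(Year=X97, Publisher=12): 2 rows → Author = l, l ✓
(Year=X22, Publisher=13): 1 row → Author = n ✓
(Year=X22, Publisher=9): 2 rows → Author takes values {p, s} — violation
(Year=X80, Publisher=6): 1 row → Author = v ✓
Two rows agree on {Year, Publisher} but differ on Author, so {Year, Publisher} → Author does not hold.

No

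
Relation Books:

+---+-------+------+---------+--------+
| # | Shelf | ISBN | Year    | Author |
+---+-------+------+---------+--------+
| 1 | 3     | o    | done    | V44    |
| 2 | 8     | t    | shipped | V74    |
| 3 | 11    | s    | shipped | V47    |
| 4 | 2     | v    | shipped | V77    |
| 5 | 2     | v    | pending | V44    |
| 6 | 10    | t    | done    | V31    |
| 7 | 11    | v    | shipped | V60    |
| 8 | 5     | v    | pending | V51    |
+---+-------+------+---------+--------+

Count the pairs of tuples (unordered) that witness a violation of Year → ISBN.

Year=done: violating pairs (1,6) — 1 pair.
Year=shipped: violating pairs (2,3), (2,4), (2,7), (3,4), (3,7) — 5 pairs.
Year=pending: all 2 rows agree on ISBN — 0 pairs.

6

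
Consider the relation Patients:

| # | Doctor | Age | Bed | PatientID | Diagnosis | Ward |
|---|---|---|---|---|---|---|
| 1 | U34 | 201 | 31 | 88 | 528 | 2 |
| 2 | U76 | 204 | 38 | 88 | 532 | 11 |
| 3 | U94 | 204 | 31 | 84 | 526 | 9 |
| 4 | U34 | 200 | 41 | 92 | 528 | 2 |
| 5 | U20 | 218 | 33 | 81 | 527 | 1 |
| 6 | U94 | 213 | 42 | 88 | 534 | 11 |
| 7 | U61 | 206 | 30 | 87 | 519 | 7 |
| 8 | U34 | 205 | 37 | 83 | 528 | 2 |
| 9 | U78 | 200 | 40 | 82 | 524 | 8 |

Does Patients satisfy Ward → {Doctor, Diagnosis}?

No

Ward=2: rows 1, 4, 8 → {Doctor,Diagnosis} = (U34, 528), (U34, 528), (U34, 528) ✓
Ward=11: rows 2, 6 → {Doctor,Diagnosis} takes values {(U76, 532), (U94, 534)} — violation
Ward=9: row 3 → {Doctor,Diagnosis} = (U94, 526) ✓
Ward=1: row 5 → {Doctor,Diagnosis} = (U20, 527) ✓
Ward=7: row 7 → {Doctor,Diagnosis} = (U61, 519) ✓
Ward=8: row 9 → {Doctor,Diagnosis} = (U78, 524) ✓
Two rows agree on Ward but differ on {Doctor, Diagnosis}, so Ward → {Doctor, Diagnosis} does not hold.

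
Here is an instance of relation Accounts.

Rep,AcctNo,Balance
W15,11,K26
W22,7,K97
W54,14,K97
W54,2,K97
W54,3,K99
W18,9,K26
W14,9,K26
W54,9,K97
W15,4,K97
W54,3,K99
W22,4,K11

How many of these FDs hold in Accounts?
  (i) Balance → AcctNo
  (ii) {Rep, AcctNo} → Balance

1

(i) Balance → AcctNo: Balance=K26: 3 rows → AcctNo takes values {11, 9} — violation; Balance=K97: 5 rows → AcctNo takes values {7, 14, 2, 9, 4} — violation — fails.
(ii) {Rep, AcctNo} → Balance: every LHS value maps to a single RHS value — holds.
1 of the 2 dependencies holds.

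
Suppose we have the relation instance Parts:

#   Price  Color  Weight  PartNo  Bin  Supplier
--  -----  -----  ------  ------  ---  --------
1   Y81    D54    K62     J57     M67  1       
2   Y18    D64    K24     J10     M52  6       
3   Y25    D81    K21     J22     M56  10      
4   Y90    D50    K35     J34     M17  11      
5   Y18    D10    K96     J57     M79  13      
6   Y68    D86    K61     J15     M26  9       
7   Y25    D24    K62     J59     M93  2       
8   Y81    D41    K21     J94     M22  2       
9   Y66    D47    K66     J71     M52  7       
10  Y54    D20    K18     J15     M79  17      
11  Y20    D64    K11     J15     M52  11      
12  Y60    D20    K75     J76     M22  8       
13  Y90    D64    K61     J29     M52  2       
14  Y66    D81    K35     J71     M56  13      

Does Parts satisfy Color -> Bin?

No

Color=D54: row 1 → Bin = M67 ✓
Color=D64: rows 2, 11, 13 → Bin = M52, M52, M52 ✓
Color=D81: rows 3, 14 → Bin = M56, M56 ✓
Color=D50: row 4 → Bin = M17 ✓
Color=D10: row 5 → Bin = M79 ✓
Color=D86: row 6 → Bin = M26 ✓
Color=D24: row 7 → Bin = M93 ✓
Color=D41: row 8 → Bin = M22 ✓
Color=D47: row 9 → Bin = M52 ✓
Color=D20: rows 10, 12 → Bin takes values {M79, M22} — violation
Two rows agree on Color but differ on Bin, so Color -> Bin does not hold.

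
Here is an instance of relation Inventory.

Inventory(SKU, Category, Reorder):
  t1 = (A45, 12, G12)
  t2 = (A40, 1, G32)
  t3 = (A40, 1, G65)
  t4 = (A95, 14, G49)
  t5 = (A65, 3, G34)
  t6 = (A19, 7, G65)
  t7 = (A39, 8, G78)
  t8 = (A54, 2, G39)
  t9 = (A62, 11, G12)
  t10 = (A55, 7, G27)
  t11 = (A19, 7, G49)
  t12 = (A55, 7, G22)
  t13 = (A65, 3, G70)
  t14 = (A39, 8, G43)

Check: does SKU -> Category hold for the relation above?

SKU=A45: row 1 → Category = 12 ✓
SKU=A40: rows 2, 3 → Category = 1, 1 ✓
SKU=A95: row 4 → Category = 14 ✓
SKU=A65: rows 5, 13 → Category = 3, 3 ✓
SKU=A19: rows 6, 11 → Category = 7, 7 ✓
SKU=A39: rows 7, 14 → Category = 8, 8 ✓
SKU=A54: row 8 → Category = 2 ✓
SKU=A62: row 9 → Category = 11 ✓
SKU=A55: rows 10, 12 → Category = 7, 7 ✓
Every SKU value is associated with a single Category value, so SKU -> Category holds.

Yes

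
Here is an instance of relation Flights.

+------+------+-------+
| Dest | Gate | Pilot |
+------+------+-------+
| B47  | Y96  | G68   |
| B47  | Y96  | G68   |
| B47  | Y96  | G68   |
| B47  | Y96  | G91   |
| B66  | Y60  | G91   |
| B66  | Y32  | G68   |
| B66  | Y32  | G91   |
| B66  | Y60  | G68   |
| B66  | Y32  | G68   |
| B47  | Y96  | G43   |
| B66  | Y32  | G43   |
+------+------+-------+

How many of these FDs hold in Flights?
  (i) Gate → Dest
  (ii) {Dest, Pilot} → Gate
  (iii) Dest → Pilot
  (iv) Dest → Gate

1

(i) Gate → Dest: every LHS value maps to a single RHS value — holds.
(ii) {Dest, Pilot} → Gate: (Dest=B66, Pilot=G91): 2 rows → Gate takes values {Y60, Y32} — violation; (Dest=B66, Pilot=G68): 3 rows → Gate takes values {Y32, Y60} — violation — fails.
(iii) Dest → Pilot: Dest=B47: 5 rows → Pilot takes values {G68, G91, G43} — violation; Dest=B66: 6 rows → Pilot takes values {G91, G68, G43} — violation — fails.
(iv) Dest → Gate: Dest=B66: 6 rows → Gate takes values {Y60, Y32} — violation — fails.
1 of the 4 dependencies holds.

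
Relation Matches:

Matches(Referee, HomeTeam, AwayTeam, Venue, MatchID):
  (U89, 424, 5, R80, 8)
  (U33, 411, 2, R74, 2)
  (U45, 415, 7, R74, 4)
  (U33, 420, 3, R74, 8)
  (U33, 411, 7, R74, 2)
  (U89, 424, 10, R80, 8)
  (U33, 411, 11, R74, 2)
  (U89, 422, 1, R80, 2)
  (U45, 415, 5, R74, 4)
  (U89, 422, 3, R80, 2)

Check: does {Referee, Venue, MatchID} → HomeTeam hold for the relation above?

Yes

(Referee=U89, Venue=R80, MatchID=8): 2 rows → HomeTeam = 424, 424 ✓
(Referee=U33, Venue=R74, MatchID=2): 3 rows → HomeTeam = 411, 411, 411 ✓
(Referee=U45, Venue=R74, MatchID=4): 2 rows → HomeTeam = 415, 415 ✓
(Referee=U33, Venue=R74, MatchID=8): 1 row → HomeTeam = 420 ✓
(Referee=U89, Venue=R80, MatchID=2): 2 rows → HomeTeam = 422, 422 ✓
Every {Referee, Venue, MatchID} value is associated with a single HomeTeam value, so {Referee, Venue, MatchID} → HomeTeam holds.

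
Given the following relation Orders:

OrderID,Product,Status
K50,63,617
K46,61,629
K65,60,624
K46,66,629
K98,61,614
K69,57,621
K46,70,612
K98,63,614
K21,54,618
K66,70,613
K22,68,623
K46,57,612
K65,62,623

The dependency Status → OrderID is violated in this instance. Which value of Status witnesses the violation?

623

Status=617: 1 row → OrderID = K50 ✓
Status=629: 2 rows → OrderID = K46, K46 ✓
Status=624: 1 row → OrderID = K65 ✓
Status=614: 2 rows → OrderID = K98, K98 ✓
Status=621: 1 row → OrderID = K69 ✓
Status=612: 2 rows → OrderID = K46, K46 ✓
Status=618: 1 row → OrderID = K21 ✓
Status=613: 1 row → OrderID = K66 ✓
Status=623: 2 rows → OrderID takes values {K22, K65} — violation
The only Status value with inconsistent OrderID is Status=623.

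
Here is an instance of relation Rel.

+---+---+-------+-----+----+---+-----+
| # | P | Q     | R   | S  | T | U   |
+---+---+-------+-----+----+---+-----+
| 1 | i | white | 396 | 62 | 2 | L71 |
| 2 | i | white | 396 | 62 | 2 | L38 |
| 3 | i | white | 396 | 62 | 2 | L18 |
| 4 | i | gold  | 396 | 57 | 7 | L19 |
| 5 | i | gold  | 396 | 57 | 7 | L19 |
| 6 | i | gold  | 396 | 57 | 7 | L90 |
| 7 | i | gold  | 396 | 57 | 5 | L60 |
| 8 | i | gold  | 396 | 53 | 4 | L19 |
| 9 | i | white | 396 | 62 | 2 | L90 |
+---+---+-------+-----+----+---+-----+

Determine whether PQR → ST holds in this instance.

(P=i, Q=white, R=396): rows 1, 2, 3, 9 → {S,T} = (62, 2), (62, 2), (62, 2), (62, 2) ✓
(P=i, Q=gold, R=396): rows 4, 5, 6, 7, 8 → {S,T} takes values {(57, 7), (57, 5), (53, 4)} — violation
Two rows agree on PQR but differ on ST, so PQR → ST does not hold.

No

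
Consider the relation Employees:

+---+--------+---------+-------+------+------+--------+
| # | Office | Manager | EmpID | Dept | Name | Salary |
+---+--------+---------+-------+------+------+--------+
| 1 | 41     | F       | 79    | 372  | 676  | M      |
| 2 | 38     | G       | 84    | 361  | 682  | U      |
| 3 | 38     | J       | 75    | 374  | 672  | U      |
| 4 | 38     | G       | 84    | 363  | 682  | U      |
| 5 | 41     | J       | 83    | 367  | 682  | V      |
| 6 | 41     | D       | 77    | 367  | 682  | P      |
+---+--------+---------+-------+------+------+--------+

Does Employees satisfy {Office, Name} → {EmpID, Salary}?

No

(Office=41, Name=676): row 1 → {EmpID,Salary} = (79, M) ✓
(Office=38, Name=682): rows 2, 4 → {EmpID,Salary} = (84, U), (84, U) ✓
(Office=38, Name=672): row 3 → {EmpID,Salary} = (75, U) ✓
(Office=41, Name=682): rows 5, 6 → {EmpID,Salary} takes values {(83, V), (77, P)} — violation
Two rows agree on {Office, Name} but differ on {EmpID, Salary}, so {Office, Name} → {EmpID, Salary} does not hold.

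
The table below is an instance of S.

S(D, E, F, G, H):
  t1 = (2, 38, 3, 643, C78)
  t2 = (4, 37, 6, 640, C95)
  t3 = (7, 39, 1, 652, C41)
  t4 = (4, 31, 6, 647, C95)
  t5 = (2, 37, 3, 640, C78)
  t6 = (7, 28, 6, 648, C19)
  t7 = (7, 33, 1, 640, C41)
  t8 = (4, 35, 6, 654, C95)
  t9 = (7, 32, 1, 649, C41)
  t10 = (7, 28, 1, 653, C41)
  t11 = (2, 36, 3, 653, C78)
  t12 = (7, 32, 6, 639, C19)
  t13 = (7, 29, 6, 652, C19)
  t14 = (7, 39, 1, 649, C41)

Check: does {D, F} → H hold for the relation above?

Yes

(D=2, F=3): rows 1, 5, 11 → H = C78, C78, C78 ✓
(D=4, F=6): rows 2, 4, 8 → H = C95, C95, C95 ✓
(D=7, F=1): rows 3, 7, 9, 10, 14 → H = C41, C41, C41, C41, C41 ✓
(D=7, F=6): rows 6, 12, 13 → H = C19, C19, C19 ✓
Every {D, F} value is associated with a single H value, so {D, F} → H holds.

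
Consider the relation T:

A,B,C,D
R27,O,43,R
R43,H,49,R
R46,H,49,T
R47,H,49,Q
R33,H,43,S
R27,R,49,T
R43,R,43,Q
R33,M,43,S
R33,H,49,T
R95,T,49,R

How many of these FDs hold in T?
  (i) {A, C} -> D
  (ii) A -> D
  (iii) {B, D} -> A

1

(i) {A, C} -> D: every LHS value maps to a single RHS value — holds.
(ii) A -> D: A=R27: 2 rows → D takes values {R, T} — violation; A=R43: 2 rows → D takes values {R, Q} — violation; A=R33: 3 rows → D takes values {S, T} — violation — fails.
(iii) {B, D} -> A: (B=H, D=T): 2 rows → A takes values {R46, R33} — violation — fails.
1 of the 3 dependencies holds.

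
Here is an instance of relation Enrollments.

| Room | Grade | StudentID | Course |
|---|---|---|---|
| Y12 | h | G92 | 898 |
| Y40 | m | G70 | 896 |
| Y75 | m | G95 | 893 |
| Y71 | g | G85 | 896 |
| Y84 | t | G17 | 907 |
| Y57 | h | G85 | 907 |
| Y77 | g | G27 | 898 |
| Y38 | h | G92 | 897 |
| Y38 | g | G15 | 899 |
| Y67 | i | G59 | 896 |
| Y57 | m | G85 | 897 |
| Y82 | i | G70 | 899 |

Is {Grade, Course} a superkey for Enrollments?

All 12 rows have distinct {Grade, Course} values, so {Grade, Course} → (all attributes) holds and {Grade, Course} is a superkey.

Yes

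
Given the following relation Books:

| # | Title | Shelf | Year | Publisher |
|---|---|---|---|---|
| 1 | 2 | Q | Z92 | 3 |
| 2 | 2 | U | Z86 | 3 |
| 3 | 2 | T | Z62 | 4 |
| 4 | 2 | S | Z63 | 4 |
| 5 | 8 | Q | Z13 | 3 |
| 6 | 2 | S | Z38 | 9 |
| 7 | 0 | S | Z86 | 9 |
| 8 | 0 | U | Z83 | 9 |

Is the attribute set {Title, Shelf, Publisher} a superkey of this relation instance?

Yes

All 8 rows have distinct {Title, Shelf, Publisher} values, so {Title, Shelf, Publisher} → (all attributes) holds and {Title, Shelf, Publisher} is a superkey.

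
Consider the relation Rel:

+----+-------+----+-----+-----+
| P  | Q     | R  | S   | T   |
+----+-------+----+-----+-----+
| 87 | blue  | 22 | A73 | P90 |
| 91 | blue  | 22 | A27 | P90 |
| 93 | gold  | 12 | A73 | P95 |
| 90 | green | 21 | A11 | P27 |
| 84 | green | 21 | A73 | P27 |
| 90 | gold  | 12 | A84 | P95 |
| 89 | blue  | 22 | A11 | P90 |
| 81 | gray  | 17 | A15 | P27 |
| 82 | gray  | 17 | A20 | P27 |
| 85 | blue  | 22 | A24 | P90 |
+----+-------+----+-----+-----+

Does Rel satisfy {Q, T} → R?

(Q=blue, T=P90): 4 rows → R = 22, 22, 22, 22 ✓
(Q=gold, T=P95): 2 rows → R = 12, 12 ✓
(Q=green, T=P27): 2 rows → R = 21, 21 ✓
(Q=gray, T=P27): 2 rows → R = 17, 17 ✓
Every {Q, T} value is associated with a single R value, so {Q, T} → R holds.

Yes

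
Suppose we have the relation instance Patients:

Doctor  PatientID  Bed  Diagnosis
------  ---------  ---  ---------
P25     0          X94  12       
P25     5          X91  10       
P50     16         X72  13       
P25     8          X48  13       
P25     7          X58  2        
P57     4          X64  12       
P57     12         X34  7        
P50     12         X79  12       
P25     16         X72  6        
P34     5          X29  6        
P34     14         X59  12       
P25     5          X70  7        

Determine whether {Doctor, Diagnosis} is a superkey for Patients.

All 12 rows have distinct {Doctor, Diagnosis} values, so {Doctor, Diagnosis} → (all attributes) holds and {Doctor, Diagnosis} is a superkey.

Yes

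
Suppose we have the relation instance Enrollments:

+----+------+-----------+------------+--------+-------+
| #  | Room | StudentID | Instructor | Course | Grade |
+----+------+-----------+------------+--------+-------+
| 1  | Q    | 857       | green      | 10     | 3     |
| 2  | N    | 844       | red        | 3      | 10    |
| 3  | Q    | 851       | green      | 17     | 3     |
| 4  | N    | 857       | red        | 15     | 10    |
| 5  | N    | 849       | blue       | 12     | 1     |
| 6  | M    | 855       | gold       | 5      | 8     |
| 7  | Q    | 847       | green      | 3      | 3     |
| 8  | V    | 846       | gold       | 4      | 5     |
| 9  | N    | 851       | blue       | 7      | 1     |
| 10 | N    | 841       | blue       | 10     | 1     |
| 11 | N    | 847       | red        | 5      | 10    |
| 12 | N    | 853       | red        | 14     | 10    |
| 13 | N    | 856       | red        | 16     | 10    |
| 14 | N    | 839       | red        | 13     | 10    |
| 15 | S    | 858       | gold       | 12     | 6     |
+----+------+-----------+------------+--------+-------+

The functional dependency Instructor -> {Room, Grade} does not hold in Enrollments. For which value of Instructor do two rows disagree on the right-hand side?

gold

Instructor=green: rows 1, 3, 7 → {Room,Grade} = (Q, 3), (Q, 3), (Q, 3) ✓
Instructor=red: rows 2, 4, 11, 12, 13, 14 → {Room,Grade} = (N, 10), (N, 10), (N, 10), (N, 10), (N, 10), (N, 10) ✓
Instructor=blue: rows 5, 9, 10 → {Room,Grade} = (N, 1), (N, 1), (N, 1) ✓
Instructor=gold: rows 6, 8, 15 → {Room,Grade} takes values {(M, 8), (V, 5), (S, 6)} — violation
The only Instructor value with inconsistent RHS is Instructor=gold.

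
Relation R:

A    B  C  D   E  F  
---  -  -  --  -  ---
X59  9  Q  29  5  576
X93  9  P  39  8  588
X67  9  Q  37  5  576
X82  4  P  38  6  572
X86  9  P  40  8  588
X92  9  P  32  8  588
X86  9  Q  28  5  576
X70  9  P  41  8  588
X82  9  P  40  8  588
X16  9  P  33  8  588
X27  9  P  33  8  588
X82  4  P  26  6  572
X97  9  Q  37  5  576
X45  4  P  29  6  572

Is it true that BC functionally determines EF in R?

(B=9, C=Q): 4 rows → {E,F} = (5, 576), (5, 576), (5, 576), (5, 576) ✓
(B=9, C=P): 7 rows → {E,F} = (8, 588), (8, 588), (8, 588), (8, 588), (8, 588), (8, 588), (8, 588) ✓
(B=4, C=P): 3 rows → {E,F} = (6, 572), (6, 572), (6, 572) ✓
Every BC value is associated with a single EF value, so BC -> EF holds.

Yes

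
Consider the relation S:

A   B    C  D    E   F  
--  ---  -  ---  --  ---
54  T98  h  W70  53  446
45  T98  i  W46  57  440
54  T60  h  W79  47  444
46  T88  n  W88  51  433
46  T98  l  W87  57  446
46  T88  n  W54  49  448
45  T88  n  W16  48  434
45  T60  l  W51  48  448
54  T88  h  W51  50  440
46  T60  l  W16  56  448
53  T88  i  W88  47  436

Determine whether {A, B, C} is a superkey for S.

No

Two distinct rows share (A=46, B=T88, C=n), so {A, B, C} does not determine every attribute — not a superkey.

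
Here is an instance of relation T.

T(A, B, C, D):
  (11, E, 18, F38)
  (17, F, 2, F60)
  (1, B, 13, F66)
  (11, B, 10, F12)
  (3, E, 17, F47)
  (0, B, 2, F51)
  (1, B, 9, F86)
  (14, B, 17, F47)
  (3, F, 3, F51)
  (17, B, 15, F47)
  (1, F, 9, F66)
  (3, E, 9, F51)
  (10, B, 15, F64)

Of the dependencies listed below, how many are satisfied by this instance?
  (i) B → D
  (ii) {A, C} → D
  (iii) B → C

(i) B → D: B=E: 3 rows → D takes values {F38, F47, F51} — violation; B=F: 3 rows → D takes values {F60, F51, F66} — violation; B=B: 7 rows → D takes values {F66, F12, F51, F86, F47, F64} — violation — fails.
(ii) {A, C} → D: (A=1, C=9): 2 rows → D takes values {F86, F66} — violation — fails.
(iii) B → C: B=E: 3 rows → C takes values {18, 17, 9} — violation; B=F: 3 rows → C takes values {2, 3, 9} — violation; B=B: 7 rows → C takes values {13, 10, 2, 9, 17, 15} — violation — fails.
None of the 3 dependencies hold.

0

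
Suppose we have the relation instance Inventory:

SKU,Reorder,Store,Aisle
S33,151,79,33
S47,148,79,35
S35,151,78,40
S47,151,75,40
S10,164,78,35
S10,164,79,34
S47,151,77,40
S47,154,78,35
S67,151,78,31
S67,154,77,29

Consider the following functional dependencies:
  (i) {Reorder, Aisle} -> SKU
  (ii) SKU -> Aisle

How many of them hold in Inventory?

(i) {Reorder, Aisle} -> SKU: (Reorder=151, Aisle=40): 3 rows → SKU takes values {S35, S47} — violation — fails.
(ii) SKU -> Aisle: SKU=S47: 4 rows → Aisle takes values {35, 40} — violation; SKU=S10: 2 rows → Aisle takes values {35, 34} — violation; SKU=S67: 2 rows → Aisle takes values {31, 29} — violation — fails.
None of the 2 dependencies hold.

0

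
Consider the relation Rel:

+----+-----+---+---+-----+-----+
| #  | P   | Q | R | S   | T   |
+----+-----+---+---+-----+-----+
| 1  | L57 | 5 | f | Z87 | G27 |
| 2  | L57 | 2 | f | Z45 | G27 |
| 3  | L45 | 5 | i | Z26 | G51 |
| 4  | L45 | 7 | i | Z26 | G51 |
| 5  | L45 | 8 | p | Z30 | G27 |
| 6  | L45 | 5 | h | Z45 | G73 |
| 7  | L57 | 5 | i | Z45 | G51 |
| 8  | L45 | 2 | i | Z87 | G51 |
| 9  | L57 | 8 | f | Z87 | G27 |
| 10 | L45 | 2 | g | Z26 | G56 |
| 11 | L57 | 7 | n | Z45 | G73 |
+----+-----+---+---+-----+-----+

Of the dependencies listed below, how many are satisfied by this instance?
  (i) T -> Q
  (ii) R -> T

(i) T -> Q: T=G27: rows 1, 2, 5, 9 → Q takes values {5, 2, 8} — violation; T=G51: rows 3, 4, 7, 8 → Q takes values {5, 7, 2} — violation; T=G73: rows 6, 11 → Q takes values {5, 7} — violation — fails.
(ii) R -> T: every LHS value maps to a single RHS value — holds.
1 of the 2 dependencies holds.

1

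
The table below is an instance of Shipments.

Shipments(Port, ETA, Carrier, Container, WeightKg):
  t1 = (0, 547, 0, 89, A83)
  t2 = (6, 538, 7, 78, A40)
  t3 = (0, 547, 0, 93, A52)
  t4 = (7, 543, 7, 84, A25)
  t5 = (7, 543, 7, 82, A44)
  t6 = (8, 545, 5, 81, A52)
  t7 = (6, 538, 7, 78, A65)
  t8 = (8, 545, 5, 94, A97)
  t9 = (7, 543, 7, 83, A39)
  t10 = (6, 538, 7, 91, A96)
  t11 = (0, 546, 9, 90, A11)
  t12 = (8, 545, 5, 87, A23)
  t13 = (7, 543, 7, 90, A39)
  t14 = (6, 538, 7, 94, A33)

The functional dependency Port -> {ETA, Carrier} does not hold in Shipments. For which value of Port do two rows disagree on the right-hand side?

0

Port=0: rows 1, 3, 11 → {ETA,Carrier} takes values {(547, 0), (546, 9)} — violation
Port=6: rows 2, 7, 10, 14 → {ETA,Carrier} = (538, 7), (538, 7), (538, 7), (538, 7) ✓
Port=7: rows 4, 5, 9, 13 → {ETA,Carrier} = (543, 7), (543, 7), (543, 7), (543, 7) ✓
Port=8: rows 6, 8, 12 → {ETA,Carrier} = (545, 5), (545, 5), (545, 5) ✓
The only Port value with inconsistent RHS is Port=0.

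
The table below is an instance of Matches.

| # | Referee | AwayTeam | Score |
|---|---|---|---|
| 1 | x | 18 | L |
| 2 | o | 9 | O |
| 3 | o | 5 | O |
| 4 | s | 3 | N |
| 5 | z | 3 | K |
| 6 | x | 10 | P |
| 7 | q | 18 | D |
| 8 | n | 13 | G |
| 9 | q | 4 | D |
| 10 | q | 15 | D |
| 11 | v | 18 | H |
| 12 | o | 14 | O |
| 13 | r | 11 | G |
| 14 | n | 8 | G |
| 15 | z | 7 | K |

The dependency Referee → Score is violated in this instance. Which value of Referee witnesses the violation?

x

Referee=x: rows 1, 6 → Score takes values {L, P} — violation
Referee=o: rows 2, 3, 12 → Score = O, O, O ✓
Referee=s: row 4 → Score = N ✓
Referee=z: rows 5, 15 → Score = K, K ✓
Referee=q: rows 7, 9, 10 → Score = D, D, D ✓
Referee=n: rows 8, 14 → Score = G, G ✓
Referee=v: row 11 → Score = H ✓
Referee=r: row 13 → Score = G ✓
The only Referee value with inconsistent Score is Referee=x.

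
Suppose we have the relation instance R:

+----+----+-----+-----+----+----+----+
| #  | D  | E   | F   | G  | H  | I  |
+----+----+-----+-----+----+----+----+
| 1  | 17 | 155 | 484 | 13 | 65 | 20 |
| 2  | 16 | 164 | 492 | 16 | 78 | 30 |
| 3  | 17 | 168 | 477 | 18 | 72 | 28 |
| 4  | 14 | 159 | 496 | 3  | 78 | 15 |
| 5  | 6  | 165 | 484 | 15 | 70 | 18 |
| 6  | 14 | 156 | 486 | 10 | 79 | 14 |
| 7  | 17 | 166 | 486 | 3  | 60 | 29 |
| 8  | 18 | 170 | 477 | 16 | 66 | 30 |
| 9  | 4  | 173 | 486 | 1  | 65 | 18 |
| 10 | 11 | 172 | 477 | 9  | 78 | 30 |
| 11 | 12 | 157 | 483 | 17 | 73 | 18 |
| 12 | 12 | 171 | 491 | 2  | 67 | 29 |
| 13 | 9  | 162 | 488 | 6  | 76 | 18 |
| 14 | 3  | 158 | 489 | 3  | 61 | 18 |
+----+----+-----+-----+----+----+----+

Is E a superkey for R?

Yes

All 14 rows have distinct E values, so E → (all attributes) holds and E is a superkey.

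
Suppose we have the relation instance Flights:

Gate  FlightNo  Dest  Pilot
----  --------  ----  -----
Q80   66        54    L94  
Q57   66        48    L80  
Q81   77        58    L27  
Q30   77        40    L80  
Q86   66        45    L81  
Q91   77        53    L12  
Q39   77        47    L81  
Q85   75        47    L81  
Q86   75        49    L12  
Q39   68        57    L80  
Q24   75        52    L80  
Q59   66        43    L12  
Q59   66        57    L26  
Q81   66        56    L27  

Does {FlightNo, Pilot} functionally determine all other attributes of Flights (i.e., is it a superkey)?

Yes

All 14 rows have distinct {FlightNo, Pilot} values, so {FlightNo, Pilot} → (all attributes) holds and {FlightNo, Pilot} is a superkey.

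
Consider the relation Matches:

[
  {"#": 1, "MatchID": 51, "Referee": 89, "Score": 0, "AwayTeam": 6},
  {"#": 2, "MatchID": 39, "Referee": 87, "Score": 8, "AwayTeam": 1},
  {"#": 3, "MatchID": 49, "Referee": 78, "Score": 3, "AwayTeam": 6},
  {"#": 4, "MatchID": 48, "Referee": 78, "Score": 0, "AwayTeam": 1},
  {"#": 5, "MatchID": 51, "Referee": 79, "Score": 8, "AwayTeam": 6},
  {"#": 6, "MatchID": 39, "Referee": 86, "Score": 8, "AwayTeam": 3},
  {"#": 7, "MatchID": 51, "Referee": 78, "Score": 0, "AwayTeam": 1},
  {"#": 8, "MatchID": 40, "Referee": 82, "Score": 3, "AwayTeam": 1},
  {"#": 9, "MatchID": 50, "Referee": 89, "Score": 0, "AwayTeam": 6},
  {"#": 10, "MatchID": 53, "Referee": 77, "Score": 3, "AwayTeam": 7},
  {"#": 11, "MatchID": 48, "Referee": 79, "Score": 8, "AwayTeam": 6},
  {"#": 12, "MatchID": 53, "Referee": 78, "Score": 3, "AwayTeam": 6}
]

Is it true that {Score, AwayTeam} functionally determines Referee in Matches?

Yes

(Score=0, AwayTeam=6): rows 1, 9 → Referee = 89, 89 ✓
(Score=8, AwayTeam=1): row 2 → Referee = 87 ✓
(Score=3, AwayTeam=6): rows 3, 12 → Referee = 78, 78 ✓
(Score=0, AwayTeam=1): rows 4, 7 → Referee = 78, 78 ✓
(Score=8, AwayTeam=6): rows 5, 11 → Referee = 79, 79 ✓
(Score=8, AwayTeam=3): row 6 → Referee = 86 ✓
(Score=3, AwayTeam=1): row 8 → Referee = 82 ✓
(Score=3, AwayTeam=7): row 10 → Referee = 77 ✓
Every {Score, AwayTeam} value is associated with a single Referee value, so {Score, AwayTeam} → Referee holds.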